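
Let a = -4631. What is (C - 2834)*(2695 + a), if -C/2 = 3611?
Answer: 19468416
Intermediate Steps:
C = -7222 (C = -2*3611 = -7222)
(C - 2834)*(2695 + a) = (-7222 - 2834)*(2695 - 4631) = -10056*(-1936) = 19468416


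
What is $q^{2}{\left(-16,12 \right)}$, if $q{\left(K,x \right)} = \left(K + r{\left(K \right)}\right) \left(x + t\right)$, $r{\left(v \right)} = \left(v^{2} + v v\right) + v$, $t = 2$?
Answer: $45158400$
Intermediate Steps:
$r{\left(v \right)} = v + 2 v^{2}$ ($r{\left(v \right)} = \left(v^{2} + v^{2}\right) + v = 2 v^{2} + v = v + 2 v^{2}$)
$q{\left(K,x \right)} = \left(2 + x\right) \left(K + K \left(1 + 2 K\right)\right)$ ($q{\left(K,x \right)} = \left(K + K \left(1 + 2 K\right)\right) \left(x + 2\right) = \left(K + K \left(1 + 2 K\right)\right) \left(2 + x\right) = \left(2 + x\right) \left(K + K \left(1 + 2 K\right)\right)$)
$q^{2}{\left(-16,12 \right)} = \left(2 \left(-16\right) \left(2 + 12 + 2 \left(-16\right) - 192\right)\right)^{2} = \left(2 \left(-16\right) \left(2 + 12 - 32 - 192\right)\right)^{2} = \left(2 \left(-16\right) \left(-210\right)\right)^{2} = 6720^{2} = 45158400$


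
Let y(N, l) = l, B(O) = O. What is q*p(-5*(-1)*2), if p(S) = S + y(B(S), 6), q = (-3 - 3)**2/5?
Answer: 576/5 ≈ 115.20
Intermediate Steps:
q = 36/5 (q = (-6)**2*(1/5) = 36*(1/5) = 36/5 ≈ 7.2000)
p(S) = 6 + S (p(S) = S + 6 = 6 + S)
q*p(-5*(-1)*2) = 36*(6 - 5*(-1)*2)/5 = 36*(6 + 5*2)/5 = 36*(6 + 10)/5 = (36/5)*16 = 576/5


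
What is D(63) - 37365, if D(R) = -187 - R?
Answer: -37615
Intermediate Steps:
D(63) - 37365 = (-187 - 1*63) - 37365 = (-187 - 63) - 37365 = -250 - 37365 = -37615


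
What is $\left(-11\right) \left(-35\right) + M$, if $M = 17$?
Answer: $402$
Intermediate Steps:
$\left(-11\right) \left(-35\right) + M = \left(-11\right) \left(-35\right) + 17 = 385 + 17 = 402$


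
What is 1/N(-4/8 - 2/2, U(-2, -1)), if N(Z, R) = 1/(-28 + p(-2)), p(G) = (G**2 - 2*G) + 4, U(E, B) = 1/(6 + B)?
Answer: -16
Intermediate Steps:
p(G) = 4 + G**2 - 2*G
N(Z, R) = -1/16 (N(Z, R) = 1/(-28 + (4 + (-2)**2 - 2*(-2))) = 1/(-28 + (4 + 4 + 4)) = 1/(-28 + 12) = 1/(-16) = -1/16)
1/N(-4/8 - 2/2, U(-2, -1)) = 1/(-1/16) = -16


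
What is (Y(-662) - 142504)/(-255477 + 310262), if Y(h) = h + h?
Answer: -143828/54785 ≈ -2.6253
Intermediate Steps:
Y(h) = 2*h
(Y(-662) - 142504)/(-255477 + 310262) = (2*(-662) - 142504)/(-255477 + 310262) = (-1324 - 142504)/54785 = -143828*1/54785 = -143828/54785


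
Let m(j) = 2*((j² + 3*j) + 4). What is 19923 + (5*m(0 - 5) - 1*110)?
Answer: 19953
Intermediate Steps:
m(j) = 8 + 2*j² + 6*j (m(j) = 2*(4 + j² + 3*j) = 8 + 2*j² + 6*j)
19923 + (5*m(0 - 5) - 1*110) = 19923 + (5*(8 + 2*(0 - 5)² + 6*(0 - 5)) - 1*110) = 19923 + (5*(8 + 2*(-5)² + 6*(-5)) - 110) = 19923 + (5*(8 + 2*25 - 30) - 110) = 19923 + (5*(8 + 50 - 30) - 110) = 19923 + (5*28 - 110) = 19923 + (140 - 110) = 19923 + 30 = 19953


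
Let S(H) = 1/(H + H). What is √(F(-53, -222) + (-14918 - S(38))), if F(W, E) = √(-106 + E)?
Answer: √(-21541611 + 2888*I*√82)/38 ≈ 0.07414 + 122.14*I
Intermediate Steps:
S(H) = 1/(2*H)
√(F(-53, -222) + (-14918 - S(38))) = √(√(-106 - 222) + (-14918 - 1/(2*38))) = √(√(-328) + (-14918 - 1/(2*38))) = √(2*I*√82 + (-14918 - 1*1/76)) = √(2*I*√82 + (-14918 - 1/76)) = √(2*I*√82 - 1133769/76) = √(-1133769/76 + 2*I*√82)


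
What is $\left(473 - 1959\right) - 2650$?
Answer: $-4136$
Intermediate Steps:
$\left(473 - 1959\right) - 2650 = -1486 - 2650 = -4136$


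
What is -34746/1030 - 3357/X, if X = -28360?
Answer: -19638777/584216 ≈ -33.616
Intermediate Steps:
-34746/1030 - 3357/X = -34746/1030 - 3357/(-28360) = -34746*1/1030 - 3357*(-1/28360) = -17373/515 + 3357/28360 = -19638777/584216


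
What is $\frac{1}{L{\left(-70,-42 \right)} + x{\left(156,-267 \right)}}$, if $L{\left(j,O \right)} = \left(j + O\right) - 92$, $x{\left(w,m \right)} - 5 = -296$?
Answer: $- \frac{1}{495} \approx -0.0020202$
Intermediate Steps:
$x{\left(w,m \right)} = -291$ ($x{\left(w,m \right)} = 5 - 296 = -291$)
$L{\left(j,O \right)} = -92 + O + j$ ($L{\left(j,O \right)} = \left(O + j\right) - 92 = -92 + O + j$)
$\frac{1}{L{\left(-70,-42 \right)} + x{\left(156,-267 \right)}} = \frac{1}{\left(-92 - 42 - 70\right) - 291} = \frac{1}{-204 - 291} = \frac{1}{-495} = - \frac{1}{495}$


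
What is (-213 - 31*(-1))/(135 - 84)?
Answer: -182/51 ≈ -3.5686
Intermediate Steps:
(-213 - 31*(-1))/(135 - 84) = (-213 + 31)/51 = -182*1/51 = -182/51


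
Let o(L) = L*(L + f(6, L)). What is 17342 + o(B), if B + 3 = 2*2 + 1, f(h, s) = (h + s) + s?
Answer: 17366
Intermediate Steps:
f(h, s) = h + 2*s
B = 2 (B = -3 + (2*2 + 1) = -3 + (4 + 1) = -3 + 5 = 2)
o(L) = L*(6 + 3*L) (o(L) = L*(L + (6 + 2*L)) = L*(6 + 3*L))
17342 + o(B) = 17342 + 3*2*(2 + 2) = 17342 + 3*2*4 = 17342 + 24 = 17366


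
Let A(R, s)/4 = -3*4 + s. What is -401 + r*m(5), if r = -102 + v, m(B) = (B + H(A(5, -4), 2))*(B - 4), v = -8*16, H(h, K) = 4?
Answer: -2471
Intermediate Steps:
A(R, s) = -48 + 4*s (A(R, s) = 4*(-3*4 + s) = 4*(-12 + s) = -48 + 4*s)
v = -128
m(B) = (-4 + B)*(4 + B) (m(B) = (B + 4)*(B - 4) = (4 + B)*(-4 + B) = (-4 + B)*(4 + B))
r = -230 (r = -102 - 128 = -230)
-401 + r*m(5) = -401 - 230*(-16 + 5²) = -401 - 230*(-16 + 25) = -401 - 230*9 = -401 - 2070 = -2471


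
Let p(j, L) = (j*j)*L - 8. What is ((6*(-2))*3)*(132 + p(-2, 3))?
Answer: -4896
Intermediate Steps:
p(j, L) = -8 + L*j**2 (p(j, L) = j**2*L - 8 = L*j**2 - 8 = -8 + L*j**2)
((6*(-2))*3)*(132 + p(-2, 3)) = ((6*(-2))*3)*(132 + (-8 + 3*(-2)**2)) = (-12*3)*(132 + (-8 + 3*4)) = -36*(132 + (-8 + 12)) = -36*(132 + 4) = -36*136 = -4896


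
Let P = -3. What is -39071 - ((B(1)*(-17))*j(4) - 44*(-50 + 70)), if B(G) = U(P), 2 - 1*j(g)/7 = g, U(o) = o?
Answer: -37477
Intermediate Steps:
j(g) = 14 - 7*g
B(G) = -3
-39071 - ((B(1)*(-17))*j(4) - 44*(-50 + 70)) = -39071 - ((-3*(-17))*(14 - 7*4) - 44*(-50 + 70)) = -39071 - (51*(14 - 28) - 44*20) = -39071 - (51*(-14) - 1*880) = -39071 - (-714 - 880) = -39071 - 1*(-1594) = -39071 + 1594 = -37477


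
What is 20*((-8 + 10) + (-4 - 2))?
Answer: -80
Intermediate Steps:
20*((-8 + 10) + (-4 - 2)) = 20*(2 - 6) = 20*(-4) = -80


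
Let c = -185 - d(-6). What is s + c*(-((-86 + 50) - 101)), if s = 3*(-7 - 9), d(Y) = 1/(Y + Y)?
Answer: -304579/12 ≈ -25382.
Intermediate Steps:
d(Y) = 1/(2*Y)
c = -2219/12 (c = -185 - 1/(2*(-6)) = -185 - (-1)/(2*6) = -185 - 1*(-1/12) = -185 + 1/12 = -2219/12 ≈ -184.92)
s = -48 (s = 3*(-16) = -48)
s + c*(-((-86 + 50) - 101)) = -48 - (-2219)*((-86 + 50) - 101)/12 = -48 - (-2219)*(-36 - 101)/12 = -48 - (-2219)*(-137)/12 = -48 - 2219/12*137 = -48 - 304003/12 = -304579/12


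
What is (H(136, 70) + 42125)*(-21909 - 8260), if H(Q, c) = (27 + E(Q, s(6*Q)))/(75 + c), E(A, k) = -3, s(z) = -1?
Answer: -184276747181/145 ≈ -1.2709e+9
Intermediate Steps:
H(Q, c) = 24/(75 + c) (H(Q, c) = (27 - 3)/(75 + c) = 24/(75 + c))
(H(136, 70) + 42125)*(-21909 - 8260) = (24/(75 + 70) + 42125)*(-21909 - 8260) = (24/145 + 42125)*(-30169) = (6108149/145)*(-30169) = -184276747181/145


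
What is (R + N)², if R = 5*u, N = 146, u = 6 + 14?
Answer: 60516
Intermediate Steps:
u = 20
R = 100 (R = 5*20 = 100)
(R + N)² = (100 + 146)² = 246² = 60516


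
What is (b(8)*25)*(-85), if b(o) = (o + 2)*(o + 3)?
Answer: -233750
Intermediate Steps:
b(o) = (2 + o)*(3 + o)
(b(8)*25)*(-85) = ((6 + 8² + 5*8)*25)*(-85) = ((6 + 64 + 40)*25)*(-85) = (110*25)*(-85) = 2750*(-85) = -233750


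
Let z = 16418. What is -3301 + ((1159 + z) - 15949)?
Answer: -1673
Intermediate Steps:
-3301 + ((1159 + z) - 15949) = -3301 + ((1159 + 16418) - 15949) = -3301 + (17577 - 15949) = -3301 + 1628 = -1673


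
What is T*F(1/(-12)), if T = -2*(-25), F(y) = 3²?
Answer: 450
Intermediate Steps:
F(y) = 9
T = 50
T*F(1/(-12)) = 50*9 = 450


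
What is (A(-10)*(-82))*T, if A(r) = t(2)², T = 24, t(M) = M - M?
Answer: 0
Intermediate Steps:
t(M) = 0
A(r) = 0 (A(r) = 0² = 0)
(A(-10)*(-82))*T = (0*(-82))*24 = 0*24 = 0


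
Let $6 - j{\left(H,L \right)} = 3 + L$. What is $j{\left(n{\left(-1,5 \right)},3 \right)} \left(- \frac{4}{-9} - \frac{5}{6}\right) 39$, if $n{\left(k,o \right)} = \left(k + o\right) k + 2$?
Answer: $0$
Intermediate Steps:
$n{\left(k,o \right)} = 2 + k \left(k + o\right)$ ($n{\left(k,o \right)} = k \left(k + o\right) + 2 = 2 + k \left(k + o\right)$)
$j{\left(H,L \right)} = 3 - L$ ($j{\left(H,L \right)} = 6 - \left(3 + L\right) = 3 - L$)
$j{\left(n{\left(-1,5 \right)},3 \right)} \left(- \frac{4}{-9} - \frac{5}{6}\right) 39 = \left(3 - 3\right) \left(- \frac{4}{-9} - \frac{5}{6}\right) 39 = \left(3 - 3\right) \left(\left(-4\right) \left(- \frac{1}{9}\right) - \frac{5}{6}\right) 39 = 0 \left(\frac{4}{9} - \frac{5}{6}\right) 39 = 0 \left(- \frac{7}{18}\right) 39 = 0 \cdot 39 = 0$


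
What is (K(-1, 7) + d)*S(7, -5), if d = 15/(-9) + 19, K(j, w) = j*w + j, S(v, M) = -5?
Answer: -140/3 ≈ -46.667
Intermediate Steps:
K(j, w) = j + j*w
d = 52/3 (d = 15*(-⅑) + 19 = -5/3 + 19 = 52/3 ≈ 17.333)
(K(-1, 7) + d)*S(7, -5) = (-(1 + 7) + 52/3)*(-5) = (-1*8 + 52/3)*(-5) = (-8 + 52/3)*(-5) = (28/3)*(-5) = -140/3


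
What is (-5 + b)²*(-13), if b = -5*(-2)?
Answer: -325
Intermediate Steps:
b = 10
(-5 + b)²*(-13) = (-5 + 10)²*(-13) = 5²*(-13) = 25*(-13) = -325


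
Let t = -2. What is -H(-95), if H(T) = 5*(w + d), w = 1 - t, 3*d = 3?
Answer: -20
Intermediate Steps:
d = 1 (d = (⅓)*3 = 1)
w = 3 (w = 1 - 1*(-2) = 1 + 2 = 3)
H(T) = 20 (H(T) = 5*(3 + 1) = 5*4 = 20)
-H(-95) = -1*20 = -20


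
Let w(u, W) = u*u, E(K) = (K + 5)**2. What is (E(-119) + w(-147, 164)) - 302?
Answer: 34303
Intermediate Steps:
E(K) = (5 + K)**2
w(u, W) = u**2
(E(-119) + w(-147, 164)) - 302 = ((5 - 119)**2 + (-147)**2) - 302 = ((-114)**2 + 21609) - 302 = (12996 + 21609) - 302 = 34605 - 302 = 34303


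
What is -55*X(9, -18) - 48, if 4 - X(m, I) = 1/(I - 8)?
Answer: -7023/26 ≈ -270.12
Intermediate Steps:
X(m, I) = 4 - 1/(-8 + I) (X(m, I) = 4 - 1/(I - 8) = 4 - 1/(-8 + I))
-55*X(9, -18) - 48 = -55*(-33 + 4*(-18))/(-8 - 18) - 48 = -55*(-33 - 72)/(-26) - 48 = -(-55)*(-105)/26 - 48 = -55*105/26 - 48 = -5775/26 - 48 = -7023/26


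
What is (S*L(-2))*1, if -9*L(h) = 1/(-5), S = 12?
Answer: 4/15 ≈ 0.26667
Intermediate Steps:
L(h) = 1/45 (L(h) = -⅑/(-5) = -⅑*(-⅕) = 1/45)
(S*L(-2))*1 = (12*(1/45))*1 = (4/15)*1 = 4/15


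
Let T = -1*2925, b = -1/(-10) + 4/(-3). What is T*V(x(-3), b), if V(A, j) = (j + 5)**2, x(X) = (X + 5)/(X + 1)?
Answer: -165997/4 ≈ -41499.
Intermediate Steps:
b = -37/30 (b = -1*(-1/10) + 4*(-1/3) = 1/10 - 4/3 = -37/30 ≈ -1.2333)
x(X) = (5 + X)/(1 + X)
V(A, j) = (5 + j)**2
T = -2925
T*V(x(-3), b) = -2925*(5 - 37/30)**2 = -2925*(113/30)**2 = -2925*12769/900 = -165997/4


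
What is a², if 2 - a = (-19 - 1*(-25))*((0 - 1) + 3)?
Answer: 100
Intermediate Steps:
a = -10 (a = 2 - (-19 - 1*(-25))*((0 - 1) + 3) = 2 - (-19 + 25)*(-1 + 3) = 2 - 6*2 = 2 - 1*12 = 2 - 12 = -10)
a² = (-10)² = 100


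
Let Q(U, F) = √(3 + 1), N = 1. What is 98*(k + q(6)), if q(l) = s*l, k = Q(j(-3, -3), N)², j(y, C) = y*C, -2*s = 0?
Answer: 392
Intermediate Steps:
s = 0 (s = -½*0 = 0)
j(y, C) = C*y
Q(U, F) = 2 (Q(U, F) = √4 = 2)
k = 4 (k = 2² = 4)
q(l) = 0 (q(l) = 0*l = 0)
98*(k + q(6)) = 98*(4 + 0) = 98*4 = 392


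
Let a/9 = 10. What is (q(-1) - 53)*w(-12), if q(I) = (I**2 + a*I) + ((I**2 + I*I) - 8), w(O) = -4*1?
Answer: 592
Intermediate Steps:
a = 90 (a = 9*10 = 90)
w(O) = -4
q(I) = -8 + 3*I**2 + 90*I (q(I) = (I**2 + 90*I) + ((I**2 + I*I) - 8) = (I**2 + 90*I) + ((I**2 + I**2) - 8) = (I**2 + 90*I) + (2*I**2 - 8) = (I**2 + 90*I) + (-8 + 2*I**2) = -8 + 3*I**2 + 90*I)
(q(-1) - 53)*w(-12) = ((-8 + 3*(-1)**2 + 90*(-1)) - 53)*(-4) = ((-8 + 3*1 - 90) - 53)*(-4) = ((-8 + 3 - 90) - 53)*(-4) = (-95 - 53)*(-4) = -148*(-4) = 592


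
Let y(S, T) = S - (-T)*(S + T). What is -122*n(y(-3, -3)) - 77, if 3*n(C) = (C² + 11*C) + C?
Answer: -16547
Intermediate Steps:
y(S, T) = S + T*(S + T) (y(S, T) = S - (-1)*T*(S + T) = S + T*(S + T))
n(C) = 4*C + C²/3 (n(C) = ((C² + 11*C) + C)/3 = (C² + 12*C)/3 = 4*C + C²/3)
-122*n(y(-3, -3)) - 77 = -122*(-3 + (-3)² - 3*(-3))*(12 + (-3 + (-3)² - 3*(-3)))/3 - 77 = -122*(-3 + 9 + 9)*(12 + (-3 + 9 + 9))/3 - 77 = -122*15*(12 + 15)/3 - 77 = -122*15*27/3 - 77 = -122*135 - 77 = -16470 - 77 = -16547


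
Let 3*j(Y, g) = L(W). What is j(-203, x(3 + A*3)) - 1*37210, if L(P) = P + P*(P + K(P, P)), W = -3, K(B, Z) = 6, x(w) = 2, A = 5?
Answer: -37214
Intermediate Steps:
L(P) = P + P*(6 + P) (L(P) = P + P*(P + 6) = P + P*(6 + P))
j(Y, g) = -4 (j(Y, g) = (-3*(7 - 3))/3 = (-3*4)/3 = (1/3)*(-12) = -4)
j(-203, x(3 + A*3)) - 1*37210 = -4 - 1*37210 = -4 - 37210 = -37214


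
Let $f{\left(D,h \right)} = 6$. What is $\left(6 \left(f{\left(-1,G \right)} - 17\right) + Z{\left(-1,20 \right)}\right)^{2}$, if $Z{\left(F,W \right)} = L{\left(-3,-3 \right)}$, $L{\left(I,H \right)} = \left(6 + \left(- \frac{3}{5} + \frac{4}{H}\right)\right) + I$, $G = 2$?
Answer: $\frac{948676}{225} \approx 4216.3$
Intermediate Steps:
$L{\left(I,H \right)} = \frac{27}{5} + I + \frac{4}{H}$ ($L{\left(I,H \right)} = \left(6 + \left(\left(-3\right) \frac{1}{5} + \frac{4}{H}\right)\right) + I = \left(6 - \left(\frac{3}{5} - \frac{4}{H}\right)\right) + I = \left(\frac{27}{5} + \frac{4}{H}\right) + I = \frac{27}{5} + I + \frac{4}{H}$)
$Z{\left(F,W \right)} = \frac{16}{15}$ ($Z{\left(F,W \right)} = \frac{27}{5} - 3 + \frac{4}{-3} = \frac{27}{5} - 3 + 4 \left(- \frac{1}{3}\right) = \frac{27}{5} - 3 - \frac{4}{3} = \frac{16}{15}$)
$\left(6 \left(f{\left(-1,G \right)} - 17\right) + Z{\left(-1,20 \right)}\right)^{2} = \left(6 \left(6 - 17\right) + \frac{16}{15}\right)^{2} = \left(6 \left(-11\right) + \frac{16}{15}\right)^{2} = \left(-66 + \frac{16}{15}\right)^{2} = \left(- \frac{974}{15}\right)^{2} = \frac{948676}{225}$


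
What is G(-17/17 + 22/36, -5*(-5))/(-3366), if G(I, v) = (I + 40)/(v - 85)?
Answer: 713/3635280 ≈ 0.00019613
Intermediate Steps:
G(I, v) = (40 + I)/(-85 + v)
G(-17/17 + 22/36, -5*(-5))/(-3366) = ((40 + (-17/17 + 22/36))/(-85 - 5*(-5)))/(-3366) = ((40 + (-17*1/17 + 22*(1/36)))/(-85 + 25))*(-1/3366) = ((40 + (-1 + 11/18))/(-60))*(-1/3366) = -(40 - 7/18)/60*(-1/3366) = -1/60*713/18*(-1/3366) = -713/1080*(-1/3366) = 713/3635280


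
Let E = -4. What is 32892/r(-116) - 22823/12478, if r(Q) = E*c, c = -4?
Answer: 51257651/24956 ≈ 2053.9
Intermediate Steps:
r(Q) = 16 (r(Q) = -4*(-4) = 16)
32892/r(-116) - 22823/12478 = 32892/16 - 22823/12478 = 32892*(1/16) - 22823*1/12478 = 8223/4 - 22823/12478 = 51257651/24956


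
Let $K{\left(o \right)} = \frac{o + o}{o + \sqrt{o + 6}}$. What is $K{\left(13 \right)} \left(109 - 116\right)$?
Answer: $- \frac{1183}{75} + \frac{91 \sqrt{19}}{75} \approx -10.485$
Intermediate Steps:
$K{\left(o \right)} = \frac{2 o}{o + \sqrt{6 + o}}$
$K{\left(13 \right)} \left(109 - 116\right) = 2 \cdot 13 \frac{1}{13 + \sqrt{6 + 13}} \left(109 - 116\right) = 2 \cdot 13 \frac{1}{13 + \sqrt{19}} \left(-7\right) = \frac{26}{13 + \sqrt{19}} \left(-7\right) = - \frac{182}{13 + \sqrt{19}}$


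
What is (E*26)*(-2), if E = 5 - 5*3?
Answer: 520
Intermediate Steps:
E = -10 (E = 5 - 15 = -10)
(E*26)*(-2) = -10*26*(-2) = -260*(-2) = 520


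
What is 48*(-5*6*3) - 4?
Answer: -4324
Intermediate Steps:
48*(-5*6*3) - 4 = 48*(-30*3) - 4 = 48*(-90) - 4 = -4320 - 4 = -4324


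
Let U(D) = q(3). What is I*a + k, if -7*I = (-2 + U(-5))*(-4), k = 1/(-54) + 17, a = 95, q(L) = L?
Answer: 26939/378 ≈ 71.267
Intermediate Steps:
U(D) = 3
k = 917/54 (k = -1/54 + 17 = 917/54 ≈ 16.981)
I = 4/7 (I = -(-2 + 3)*(-4)/7 = -(-4)/7 = -⅐*(-4) = 4/7 ≈ 0.57143)
I*a + k = (4/7)*95 + 917/54 = 380/7 + 917/54 = 26939/378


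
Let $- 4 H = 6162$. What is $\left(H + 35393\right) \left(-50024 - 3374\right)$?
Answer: $-1807655795$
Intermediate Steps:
$H = - \frac{3081}{2}$ ($H = \left(- \frac{1}{4}\right) 6162 = - \frac{3081}{2} \approx -1540.5$)
$\left(H + 35393\right) \left(-50024 - 3374\right) = \left(- \frac{3081}{2} + 35393\right) \left(-50024 - 3374\right) = \frac{67705}{2} \left(-53398\right) = -1807655795$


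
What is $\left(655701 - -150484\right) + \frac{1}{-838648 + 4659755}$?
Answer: $\frac{3080519146796}{3821107} \approx 8.0619 \cdot 10^{5}$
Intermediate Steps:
$\left(655701 - -150484\right) + \frac{1}{-838648 + 4659755} = \left(655701 + 150484\right) + \frac{1}{3821107} = 806185 + \frac{1}{3821107} = \frac{3080519146796}{3821107}$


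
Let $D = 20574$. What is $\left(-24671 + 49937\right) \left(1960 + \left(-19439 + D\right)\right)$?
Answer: $78198270$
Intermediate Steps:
$\left(-24671 + 49937\right) \left(1960 + \left(-19439 + D\right)\right) = \left(-24671 + 49937\right) \left(1960 + \left(-19439 + 20574\right)\right) = 25266 \left(1960 + 1135\right) = 25266 \cdot 3095 = 78198270$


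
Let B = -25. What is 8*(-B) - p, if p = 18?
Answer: 182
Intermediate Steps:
8*(-B) - p = 8*(-1*(-25)) - 1*18 = 8*25 - 18 = 200 - 18 = 182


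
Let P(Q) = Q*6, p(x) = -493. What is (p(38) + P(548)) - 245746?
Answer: -242951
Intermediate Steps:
P(Q) = 6*Q
(p(38) + P(548)) - 245746 = (-493 + 6*548) - 245746 = (-493 + 3288) - 245746 = 2795 - 245746 = -242951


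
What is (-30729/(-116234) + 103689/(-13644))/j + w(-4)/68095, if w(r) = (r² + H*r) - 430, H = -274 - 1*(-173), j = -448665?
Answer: -14051599272527/107671260328761444 ≈ -0.00013050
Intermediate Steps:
H = -101 (H = -274 + 173 = -101)
w(r) = -430 + r² - 101*r (w(r) = (r² - 101*r) - 430 = -430 + r² - 101*r)
(-30729/(-116234) + 103689/(-13644))/j + w(-4)/68095 = (-30729/(-116234) + 103689/(-13644))/(-448665) + (-430 + (-4)² - 101*(-4))/68095 = (-30729*(-1/116234) + 103689*(-1/13644))*(-1/448665) + (-430 + 16 + 404)*(1/68095) = (30729/116234 - 11521/1516)*(-1/448665) - 10*1/68095 = -646273375/88105372*(-1/448665) - 2/13619 = 129254675/7905959345676 - 2/13619 = -14051599272527/107671260328761444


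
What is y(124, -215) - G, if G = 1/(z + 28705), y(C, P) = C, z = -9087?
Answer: 2432631/19618 ≈ 124.00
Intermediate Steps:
G = 1/19618 (G = 1/(-9087 + 28705) = 1/19618 ≈ 5.0974e-5)
y(124, -215) - G = 124 - 1*1/19618 = 124 - 1/19618 = 2432631/19618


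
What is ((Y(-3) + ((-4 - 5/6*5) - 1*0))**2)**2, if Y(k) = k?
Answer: 20151121/1296 ≈ 15549.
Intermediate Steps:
((Y(-3) + ((-4 - 5/6*5) - 1*0))**2)**2 = ((-3 + ((-4 - 5/6*5) - 1*0))**2)**2 = ((-3 + ((-4 - 5*1/6*5) + 0))**2)**2 = ((-3 + ((-4 - 5/6*5) + 0))**2)**2 = ((-3 + ((-4 - 25/6) + 0))**2)**2 = ((-3 + (-49/6 + 0))**2)**2 = ((-3 - 49/6)**2)**2 = ((-67/6)**2)**2 = (4489/36)**2 = 20151121/1296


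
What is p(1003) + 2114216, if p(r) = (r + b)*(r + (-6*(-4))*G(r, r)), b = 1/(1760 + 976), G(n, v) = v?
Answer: 74595535651/2736 ≈ 2.7264e+7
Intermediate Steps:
b = 1/2736 ≈ 0.00036550
p(r) = 25*r*(1/2736 + r) (p(r) = (r + 1/2736)*(r + (-6*(-4))*r) = (1/2736 + r)*(r + 24*r) = (1/2736 + r)*(25*r) = 25*r*(1/2736 + r))
p(1003) + 2114216 = (25/2736)*1003*(1 + 2736*1003) + 2114216 = (25/2736)*1003*(1 + 2744208) + 2114216 = (25/2736)*1003*2744209 + 2114216 = 68811040675/2736 + 2114216 = 74595535651/2736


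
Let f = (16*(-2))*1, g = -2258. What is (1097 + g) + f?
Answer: -1193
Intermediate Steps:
f = -32 (f = -32*1 = -32)
(1097 + g) + f = (1097 - 2258) - 32 = -1161 - 32 = -1193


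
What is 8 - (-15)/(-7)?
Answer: 41/7 ≈ 5.8571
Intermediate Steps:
8 - (-15)/(-7) = 8 - (-15)*(-1)/7 = 8 - 3*5/7 = 8 - 15/7 = 41/7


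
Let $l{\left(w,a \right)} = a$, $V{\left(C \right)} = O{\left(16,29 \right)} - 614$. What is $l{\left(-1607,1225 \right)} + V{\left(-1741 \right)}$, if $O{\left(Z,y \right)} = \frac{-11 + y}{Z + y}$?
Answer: $\frac{3057}{5} \approx 611.4$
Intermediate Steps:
$O{\left(Z,y \right)} = \frac{-11 + y}{Z + y}$
$V{\left(C \right)} = - \frac{3068}{5}$ ($V{\left(C \right)} = \frac{-11 + 29}{16 + 29} - 614 = \frac{1}{45} \cdot 18 - 614 = \frac{2}{5} - 614 = - \frac{3068}{5}$)
$l{\left(-1607,1225 \right)} + V{\left(-1741 \right)} = 1225 - \frac{3068}{5} = \frac{3057}{5}$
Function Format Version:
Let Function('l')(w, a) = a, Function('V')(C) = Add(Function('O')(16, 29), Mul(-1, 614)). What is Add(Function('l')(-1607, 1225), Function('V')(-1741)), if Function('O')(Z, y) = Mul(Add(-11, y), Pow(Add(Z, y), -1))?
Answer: Rational(3057, 5) ≈ 611.40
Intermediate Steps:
Function('O')(Z, y) = Mul(Pow(Add(Z, y), -1), Add(-11, y))
Function('V')(C) = Rational(-3068, 5) (Function('V')(C) = Add(Mul(Pow(Add(16, 29), -1), Add(-11, 29)), Mul(-1, 614)) = Add(Mul(Pow(45, -1), 18), -614) = Add(Mul(Rational(1, 45), 18), -614) = Add(Rational(2, 5), -614) = Rational(-3068, 5))
Add(Function('l')(-1607, 1225), Function('V')(-1741)) = Add(1225, Rational(-3068, 5)) = Rational(3057, 5)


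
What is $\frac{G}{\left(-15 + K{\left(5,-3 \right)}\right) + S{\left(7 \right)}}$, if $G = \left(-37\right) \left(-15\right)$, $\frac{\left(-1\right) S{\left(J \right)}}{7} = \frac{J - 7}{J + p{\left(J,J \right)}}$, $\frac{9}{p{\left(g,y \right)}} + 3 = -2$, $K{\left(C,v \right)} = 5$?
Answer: $- \frac{111}{2} \approx -55.5$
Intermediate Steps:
$p{\left(g,y \right)} = - \frac{9}{5}$ ($p{\left(g,y \right)} = \frac{9}{-3 - 2} = \frac{9}{-5} = 9 \left(- \frac{1}{5}\right) = - \frac{9}{5}$)
$S{\left(J \right)} = - \frac{7 \left(-7 + J\right)}{- \frac{9}{5} + J}$ ($S{\left(J \right)} = - 7 \frac{J - 7}{J - \frac{9}{5}} = - 7 \frac{-7 + J}{- \frac{9}{5} + J} = - \frac{7 \left(-7 + J\right)}{- \frac{9}{5} + J}$)
$G = 555$
$\frac{G}{\left(-15 + K{\left(5,-3 \right)}\right) + S{\left(7 \right)}} = \frac{1}{\left(-15 + 5\right) + \frac{35 \left(7 - 7\right)}{-9 + 5 \cdot 7}} \cdot 555 = \frac{1}{-10 + \frac{35 \left(7 - 7\right)}{-9 + 35}} \cdot 555 = \frac{1}{-10 + 35 \cdot \frac{1}{26} \cdot 0} \cdot 555 = \frac{1}{-10 + 0} \cdot 555 = \frac{1}{-10} \cdot 555 = \left(- \frac{1}{10}\right) 555 = - \frac{111}{2}$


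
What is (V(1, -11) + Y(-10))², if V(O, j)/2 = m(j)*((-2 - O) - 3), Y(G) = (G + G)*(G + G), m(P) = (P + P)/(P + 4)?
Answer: 6431296/49 ≈ 1.3125e+5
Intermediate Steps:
m(P) = 2*P/(4 + P) (m(P) = (2*P)/(4 + P) = 2*P/(4 + P))
Y(G) = 4*G² (Y(G) = (2*G)*(2*G) = 4*G²)
V(O, j) = 4*j*(-5 - O)/(4 + j) (V(O, j) = 2*((2*j/(4 + j))*((-2 - O) - 3)) = 2*((2*j/(4 + j))*(-5 - O)) = 2*(2*j*(-5 - O)/(4 + j)) = 4*j*(-5 - O)/(4 + j))
(V(1, -11) + Y(-10))² = (-4*(-11)*(5 + 1)/(4 - 11) + 4*(-10)²)² = (-4*(-11)*6/(-7) + 4*100)² = (-4*(-11)*(-⅐)*6 + 400)² = (-264/7 + 400)² = (2536/7)² = 6431296/49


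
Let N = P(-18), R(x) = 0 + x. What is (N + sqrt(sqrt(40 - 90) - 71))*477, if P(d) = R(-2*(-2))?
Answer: 1908 + 477*sqrt(-71 + 5*I*sqrt(2)) ≈ 2107.9 + 4024.2*I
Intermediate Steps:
R(x) = x
P(d) = 4 (P(d) = -2*(-2) = 4)
N = 4
(N + sqrt(sqrt(40 - 90) - 71))*477 = (4 + sqrt(sqrt(40 - 90) - 71))*477 = (4 + sqrt(sqrt(-50) - 71))*477 = (4 + sqrt(5*I*sqrt(2) - 71))*477 = (4 + sqrt(-71 + 5*I*sqrt(2)))*477 = 1908 + 477*sqrt(-71 + 5*I*sqrt(2))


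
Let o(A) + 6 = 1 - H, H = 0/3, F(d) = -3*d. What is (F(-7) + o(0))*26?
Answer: 416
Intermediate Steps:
H = 0 (H = 0*(⅓) = 0)
o(A) = -5 (o(A) = -6 + (1 - 1*0) = -6 + (1 + 0) = -6 + 1 = -5)
(F(-7) + o(0))*26 = (-3*(-7) - 5)*26 = (21 - 5)*26 = 16*26 = 416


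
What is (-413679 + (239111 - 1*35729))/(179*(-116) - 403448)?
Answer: 70099/141404 ≈ 0.49574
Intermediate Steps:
(-413679 + (239111 - 1*35729))/(179*(-116) - 403448) = (-413679 + (239111 - 35729))/(-20764 - 403448) = (-413679 + 203382)/(-424212) = -210297*(-1/424212) = 70099/141404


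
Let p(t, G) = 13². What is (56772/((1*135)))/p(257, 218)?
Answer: 6308/2535 ≈ 2.4884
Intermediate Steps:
p(t, G) = 169
(56772/((1*135)))/p(257, 218) = (56772/((1*135)))/169 = (56772/135)*(1/169) = (56772*(1/135))*(1/169) = (6308/15)*(1/169) = 6308/2535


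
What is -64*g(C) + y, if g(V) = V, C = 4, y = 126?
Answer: -130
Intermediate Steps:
-64*g(C) + y = -64*4 + 126 = -256 + 126 = -130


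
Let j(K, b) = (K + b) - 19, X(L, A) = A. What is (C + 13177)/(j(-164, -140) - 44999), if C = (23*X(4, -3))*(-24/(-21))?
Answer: -91687/317254 ≈ -0.28900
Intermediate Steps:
j(K, b) = -19 + K + b
C = -552/7 (C = (23*(-3))*(-24/(-21)) = -(-1656)*(-1)/21 = -69*8/7 = -552/7 ≈ -78.857)
(C + 13177)/(j(-164, -140) - 44999) = (-552/7 + 13177)/((-19 - 164 - 140) - 44999) = 91687/(7*(-323 - 44999)) = (91687/7)/(-45322) = (91687/7)*(-1/45322) = -91687/317254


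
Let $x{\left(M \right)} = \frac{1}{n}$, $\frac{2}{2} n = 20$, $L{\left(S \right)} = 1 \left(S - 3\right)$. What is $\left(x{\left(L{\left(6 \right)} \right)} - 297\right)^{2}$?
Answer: $\frac{35271721}{400} \approx 88179.0$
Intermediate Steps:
$L{\left(S \right)} = -3 + S$ ($L{\left(S \right)} = 1 \left(-3 + S\right) = -3 + S$)
$n = 20$
$x{\left(M \right)} = \frac{1}{20}$
$\left(x{\left(L{\left(6 \right)} \right)} - 297\right)^{2} = \left(\frac{1}{20} - 297\right)^{2} = \left(- \frac{5939}{20}\right)^{2} = \frac{35271721}{400}$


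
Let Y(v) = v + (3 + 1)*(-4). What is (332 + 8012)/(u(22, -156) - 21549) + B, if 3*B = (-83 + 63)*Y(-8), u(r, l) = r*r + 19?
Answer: 1679508/10523 ≈ 159.60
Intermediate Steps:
Y(v) = -16 + v (Y(v) = v + 4*(-4) = v - 16 = -16 + v)
u(r, l) = 19 + r² (u(r, l) = r² + 19 = 19 + r²)
B = 160 (B = ((-83 + 63)*(-16 - 8))/3 = (-20*(-24))/3 = (⅓)*480 = 160)
(332 + 8012)/(u(22, -156) - 21549) + B = (332 + 8012)/((19 + 22²) - 21549) + 160 = 8344/((19 + 484) - 21549) + 160 = 8344/(503 - 21549) + 160 = 8344/(-21046) + 160 = 8344*(-1/21046) + 160 = -4172/10523 + 160 = 1679508/10523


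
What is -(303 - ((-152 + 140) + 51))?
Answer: -264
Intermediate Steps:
-(303 - ((-152 + 140) + 51)) = -(303 - (-12 + 51)) = -(303 - 1*39) = -(303 - 39) = -1*264 = -264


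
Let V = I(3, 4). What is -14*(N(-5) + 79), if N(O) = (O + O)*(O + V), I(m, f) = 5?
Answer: -1106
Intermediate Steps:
V = 5
N(O) = 2*O*(5 + O) (N(O) = (O + O)*(O + 5) = (2*O)*(5 + O) = 2*O*(5 + O))
-14*(N(-5) + 79) = -14*(2*(-5)*(5 - 5) + 79) = -14*(2*(-5)*0 + 79) = -14*(0 + 79) = -14*79 = -1106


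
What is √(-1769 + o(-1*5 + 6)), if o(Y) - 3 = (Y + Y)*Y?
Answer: 42*I ≈ 42.0*I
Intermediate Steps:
o(Y) = 3 + 2*Y² (o(Y) = 3 + (Y + Y)*Y = 3 + (2*Y)*Y = 3 + 2*Y²)
√(-1769 + o(-1*5 + 6)) = √(-1769 + (3 + 2*(-1*5 + 6)²)) = √(-1769 + (3 + 2*(-5 + 6)²)) = √(-1769 + (3 + 2*1²)) = √(-1769 + (3 + 2*1)) = √(-1769 + (3 + 2)) = √(-1769 + 5) = √(-1764) = 42*I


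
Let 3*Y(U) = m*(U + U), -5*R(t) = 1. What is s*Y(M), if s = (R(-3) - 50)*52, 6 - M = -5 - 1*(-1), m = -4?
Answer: 208832/3 ≈ 69611.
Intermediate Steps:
R(t) = -⅕ (R(t) = -⅕*1 = -⅕)
M = 10 (M = 6 - (-5 - 1*(-1)) = 6 - (-5 + 1) = 6 - 1*(-4) = 6 + 4 = 10)
Y(U) = -8*U/3 (Y(U) = (-4*(U + U))/3 = (-8*U)/3 = -8*U/3)
s = -13052/5 (s = (-⅕ - 50)*52 = -251/5*52 = -13052/5 ≈ -2610.4)
s*Y(M) = -(-104416)*10/15 = -13052/5*(-80/3) = 208832/3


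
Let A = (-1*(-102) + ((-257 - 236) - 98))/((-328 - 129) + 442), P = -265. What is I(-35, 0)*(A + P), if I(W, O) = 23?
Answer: -26726/5 ≈ -5345.2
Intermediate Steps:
A = 163/5 (A = (102 + (-493 - 98))/(-457 + 442) = (102 - 591)/(-15) = -489*(-1/15) = 163/5 ≈ 32.600)
I(-35, 0)*(A + P) = 23*(163/5 - 265) = 23*(-1162/5) = -26726/5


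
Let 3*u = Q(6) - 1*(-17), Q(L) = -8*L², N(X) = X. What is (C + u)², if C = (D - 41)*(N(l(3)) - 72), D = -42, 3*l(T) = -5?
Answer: 36288576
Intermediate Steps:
l(T) = -5/3 (l(T) = (⅓)*(-5) = -5/3)
u = -271/3 (u = (-8*6² - 1*(-17))/3 = (-8*36 + 17)/3 = (-288 + 17)/3 = (⅓)*(-271) = -271/3 ≈ -90.333)
C = 18343/3 (C = (-42 - 41)*(-5/3 - 72) = -83*(-221/3) = 18343/3 ≈ 6114.3)
(C + u)² = (18343/3 - 271/3)² = 6024² = 36288576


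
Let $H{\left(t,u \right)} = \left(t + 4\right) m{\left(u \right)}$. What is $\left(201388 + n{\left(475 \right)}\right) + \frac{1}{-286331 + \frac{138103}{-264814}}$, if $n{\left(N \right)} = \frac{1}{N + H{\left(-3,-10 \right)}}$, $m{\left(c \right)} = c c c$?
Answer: $\frac{890759537576576557}{4423101406325} \approx 2.0139 \cdot 10^{5}$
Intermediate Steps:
$m{\left(c \right)} = c^{3}$ ($m{\left(c \right)} = c^{2} c = c^{3}$)
$H{\left(t,u \right)} = u^{3} \left(4 + t\right)$ ($H{\left(t,u \right)} = \left(t + 4\right) u^{3} = \left(4 + t\right) u^{3} = u^{3} \left(4 + t\right)$)
$n{\left(N \right)} = \frac{1}{-1000 + N}$ ($n{\left(N \right)} = \frac{1}{N + \left(-10\right)^{3} \left(4 - 3\right)} = \frac{1}{N - 1000} = \frac{1}{-1000 + N}$)
$\left(201388 + n{\left(475 \right)}\right) + \frac{1}{-286331 + \frac{138103}{-264814}} = \left(201388 + \frac{1}{-1000 + 475}\right) + \frac{1}{-286331 + \frac{138103}{-264814}} = \left(201388 + \frac{1}{-525}\right) + \frac{1}{-286331 + 138103 \left(- \frac{1}{264814}\right)} = \left(201388 - \frac{1}{525}\right) + \frac{1}{-286331 - \frac{138103}{264814}} = \frac{105728699}{525} + \frac{1}{- \frac{75824595537}{264814}} = \frac{105728699}{525} - \frac{264814}{75824595537} = \frac{890759537576576557}{4423101406325}$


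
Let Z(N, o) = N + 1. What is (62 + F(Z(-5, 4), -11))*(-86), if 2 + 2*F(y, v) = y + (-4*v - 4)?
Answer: -6794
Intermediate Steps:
Z(N, o) = 1 + N
F(y, v) = -3 + y/2 - 2*v (F(y, v) = -1 + (y + (-4*v - 4))/2 = -1 + (y + (-4 - 4*v))/2 = -1 + (-4 + y - 4*v)/2 = -1 + (-2 + y/2 - 2*v) = -3 + y/2 - 2*v)
(62 + F(Z(-5, 4), -11))*(-86) = (62 + (-3 + (1 - 5)/2 - 2*(-11)))*(-86) = (62 + (-3 + (½)*(-4) + 22))*(-86) = (62 + (-3 - 2 + 22))*(-86) = (62 + 17)*(-86) = 79*(-86) = -6794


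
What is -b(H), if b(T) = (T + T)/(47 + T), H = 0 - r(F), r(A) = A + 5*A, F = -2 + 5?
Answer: 36/29 ≈ 1.2414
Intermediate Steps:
F = 3
r(A) = 6*A
H = -18 (H = 0 - 6*3 = 0 - 1*18 = 0 - 18 = -18)
b(T) = 2*T/(47 + T) (b(T) = (2*T)/(47 + T) = 2*T/(47 + T))
-b(H) = -2*(-18)/(47 - 18) = -2*(-18)/29 = -1*(-36/29) = 36/29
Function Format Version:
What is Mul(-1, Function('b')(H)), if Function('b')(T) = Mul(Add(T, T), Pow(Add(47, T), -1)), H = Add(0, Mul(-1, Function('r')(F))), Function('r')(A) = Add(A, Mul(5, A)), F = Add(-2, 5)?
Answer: Rational(36, 29) ≈ 1.2414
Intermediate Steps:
F = 3
Function('r')(A) = Mul(6, A)
H = -18 (H = Add(0, Mul(-1, Mul(6, 3))) = Add(0, Mul(-1, 18)) = Add(0, -18) = -18)
Function('b')(T) = Mul(2, T, Pow(Add(47, T), -1)) (Function('b')(T) = Mul(Mul(2, T), Pow(Add(47, T), -1)) = Mul(2, T, Pow(Add(47, T), -1)))
Mul(-1, Function('b')(H)) = Mul(-1, Mul(2, -18, Pow(Add(47, -18), -1))) = Mul(-1, Mul(2, -18, Pow(29, -1))) = Mul(-1, Mul(2, -18, Rational(1, 29))) = Mul(-1, Rational(-36, 29)) = Rational(36, 29)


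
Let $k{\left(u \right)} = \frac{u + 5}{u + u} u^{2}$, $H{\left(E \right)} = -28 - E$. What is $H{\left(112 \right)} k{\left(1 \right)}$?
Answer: $-420$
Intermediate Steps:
$k{\left(u \right)} = \frac{u \left(5 + u\right)}{2}$ ($k{\left(u \right)} = \frac{5 + u}{2 u} u^{2} = \frac{u \left(5 + u\right)}{2}$)
$H{\left(112 \right)} k{\left(1 \right)} = \left(-28 - 112\right) \frac{1}{2} \cdot 1 \left(5 + 1\right) = \left(-28 - 112\right) \frac{1}{2} \cdot 1 \cdot 6 = \left(-140\right) 3 = -420$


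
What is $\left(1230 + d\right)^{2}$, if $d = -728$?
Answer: $252004$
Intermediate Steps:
$\left(1230 + d\right)^{2} = \left(1230 - 728\right)^{2} = 502^{2} = 252004$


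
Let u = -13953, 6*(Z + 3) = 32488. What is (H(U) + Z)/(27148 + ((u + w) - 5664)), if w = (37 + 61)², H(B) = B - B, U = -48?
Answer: 3247/10281 ≈ 0.31583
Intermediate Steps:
Z = 16235/3 (Z = -3 + (⅙)*32488 = -3 + 16244/3 = 16235/3 ≈ 5411.7)
H(B) = 0
w = 9604 (w = 98² = 9604)
(H(U) + Z)/(27148 + ((u + w) - 5664)) = (0 + 16235/3)/(27148 + ((-13953 + 9604) - 5664)) = 16235/(3*(27148 + (-4349 - 5664))) = 16235/(3*(27148 - 10013)) = (16235/3)/17135 = (16235/3)*(1/17135) = 3247/10281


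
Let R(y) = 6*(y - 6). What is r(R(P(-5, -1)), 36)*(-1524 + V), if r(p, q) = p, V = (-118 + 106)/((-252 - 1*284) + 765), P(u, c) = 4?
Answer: 4188096/229 ≈ 18289.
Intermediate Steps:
V = -12/229 (V = -12/((-252 - 284) + 765) = -12/(-536 + 765) = -12/229 ≈ -0.052402)
R(y) = -36 + 6*y (R(y) = 6*(-6 + y) = -36 + 6*y)
r(R(P(-5, -1)), 36)*(-1524 + V) = (-36 + 6*4)*(-1524 - 12/229) = (-36 + 24)*(-349008/229) = -12*(-349008/229) = 4188096/229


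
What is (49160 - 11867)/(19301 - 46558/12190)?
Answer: 227300835/117616316 ≈ 1.9326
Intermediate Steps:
(49160 - 11867)/(19301 - 46558/12190) = 37293/(19301 - 46558*1/12190) = 37293/(19301 - 23279/6095) = 37293/(117616316/6095) = 37293*(6095/117616316) = 227300835/117616316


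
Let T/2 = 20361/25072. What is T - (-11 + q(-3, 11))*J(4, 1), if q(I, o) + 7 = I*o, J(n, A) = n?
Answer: 2577705/12536 ≈ 205.62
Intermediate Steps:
q(I, o) = -7 + I*o
T = 20361/12536 (T = 2*(20361/25072) = 20361/12536 ≈ 1.6242)
T - (-11 + q(-3, 11))*J(4, 1) = 20361/12536 - (-11 + (-7 - 3*11))*4 = 20361/12536 - (-11 + (-7 - 33))*4 = 20361/12536 - (-11 - 40)*4 = 20361/12536 - (-51)*4 = 20361/12536 - 1*(-204) = 20361/12536 + 204 = 2577705/12536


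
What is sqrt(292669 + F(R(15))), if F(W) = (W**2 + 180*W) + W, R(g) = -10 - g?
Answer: sqrt(288769) ≈ 537.37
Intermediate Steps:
F(W) = W**2 + 181*W
sqrt(292669 + F(R(15))) = sqrt(292669 + (-10 - 1*15)*(181 + (-10 - 1*15))) = sqrt(292669 + (-10 - 15)*(181 + (-10 - 15))) = sqrt(292669 - 25*(181 - 25)) = sqrt(292669 - 25*156) = sqrt(292669 - 3900) = sqrt(288769)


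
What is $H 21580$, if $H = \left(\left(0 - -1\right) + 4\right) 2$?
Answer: $215800$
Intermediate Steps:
$H = 10$ ($H = \left(\left(0 + 1\right) + 4\right) 2 = \left(1 + 4\right) 2 = 5 \cdot 2 = 10$)
$H 21580 = 10 \cdot 21580 = 215800$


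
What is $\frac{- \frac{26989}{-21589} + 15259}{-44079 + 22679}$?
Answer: $- \frac{16472677}{23100230} \approx -0.7131$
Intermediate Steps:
$\frac{- \frac{26989}{-21589} + 15259}{-44079 + 22679} = \frac{\left(-26989\right) \left(- \frac{1}{21589}\right) + 15259}{-21400} = \left(\frac{26989}{21589} + 15259\right) \left(- \frac{1}{21400}\right) = \frac{329453540}{21589} \left(- \frac{1}{21400}\right) = - \frac{16472677}{23100230}$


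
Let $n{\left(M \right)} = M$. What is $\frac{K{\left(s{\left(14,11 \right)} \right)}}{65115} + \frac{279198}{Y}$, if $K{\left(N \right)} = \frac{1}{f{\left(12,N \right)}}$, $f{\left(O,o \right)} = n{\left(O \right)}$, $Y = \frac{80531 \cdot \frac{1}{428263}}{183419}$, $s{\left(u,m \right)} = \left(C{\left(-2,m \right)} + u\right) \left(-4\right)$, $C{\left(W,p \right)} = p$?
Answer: $\frac{1557889983447307960801}{5720482980} \approx 2.7234 \cdot 10^{11}$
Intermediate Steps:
$s{\left(u,m \right)} = - 4 m - 4 u$ ($s{\left(u,m \right)} = \left(m + u\right) \left(-4\right) = - 4 m - 4 u$)
$Y = \frac{7321}{7141051927}$ ($Y = 80531 \cdot \frac{1}{428263} \cdot \frac{1}{183419} = \frac{7321}{38933} \cdot \frac{1}{183419} = \frac{7321}{7141051927} \approx 1.0252 \cdot 10^{-6}$)
$f{\left(O,o \right)} = O$
$K{\left(N \right)} = \frac{1}{12}$
$\frac{K{\left(s{\left(14,11 \right)} \right)}}{65115} + \frac{279198}{Y} = \frac{1}{12 \cdot 65115} + \frac{279198}{\frac{7321}{7141051927}} = \frac{1}{12} \cdot \frac{1}{65115} + 279198 \cdot \frac{7141051927}{7321} = \frac{1}{781380} + \frac{1993767415914546}{7321} = \frac{1557889983447307960801}{5720482980}$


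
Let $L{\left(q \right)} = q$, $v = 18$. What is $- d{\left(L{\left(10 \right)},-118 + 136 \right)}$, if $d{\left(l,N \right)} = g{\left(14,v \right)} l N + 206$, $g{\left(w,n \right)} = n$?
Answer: $-3446$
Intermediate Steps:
$d{\left(l,N \right)} = 206 + 18 N l$ ($d{\left(l,N \right)} = 18 l N + 206 = 18 N l + 206 = 206 + 18 N l$)
$- d{\left(L{\left(10 \right)},-118 + 136 \right)} = - (206 + 18 \left(-118 + 136\right) 10) = - (206 + 18 \cdot 18 \cdot 10) = - (206 + 3240) = \left(-1\right) 3446 = -3446$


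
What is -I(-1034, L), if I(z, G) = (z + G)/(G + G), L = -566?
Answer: -400/283 ≈ -1.4134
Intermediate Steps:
I(z, G) = (G + z)/(2*G) (I(z, G) = (G + z)/((2*G)) = (G + z)*(1/(2*G)) = (G + z)/(2*G))
-I(-1034, L) = -(-566 - 1034)/(2*(-566)) = -(-1)*(-1600)/(2*566) = -1*400/283 = -400/283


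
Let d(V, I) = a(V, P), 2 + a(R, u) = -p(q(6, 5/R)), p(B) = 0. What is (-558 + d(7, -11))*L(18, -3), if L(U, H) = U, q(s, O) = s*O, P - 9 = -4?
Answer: -10080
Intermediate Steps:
P = 5 (P = 9 - 4 = 5)
q(s, O) = O*s
a(R, u) = -2 (a(R, u) = -2 - 1*0 = -2 + 0 = -2)
d(V, I) = -2
(-558 + d(7, -11))*L(18, -3) = (-558 - 2)*18 = -560*18 = -10080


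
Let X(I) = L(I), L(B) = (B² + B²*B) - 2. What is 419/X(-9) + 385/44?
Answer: 10537/1300 ≈ 8.1054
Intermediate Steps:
L(B) = -2 + B² + B³ (L(B) = (B² + B³) - 2 = -2 + B² + B³)
X(I) = -2 + I² + I³
419/X(-9) + 385/44 = 419/(-2 + (-9)² + (-9)³) + 385/44 = 419/(-2 + 81 - 729) + 385*(1/44) = 419/(-650) + 35/4 = 419*(-1/650) + 35/4 = -419/650 + 35/4 = 10537/1300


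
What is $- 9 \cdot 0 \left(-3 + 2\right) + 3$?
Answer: $3$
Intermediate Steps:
$- 9 \cdot 0 \left(-3 + 2\right) + 3 = - 9 \cdot 0 \left(-1\right) + 3 = \left(-9\right) 0 + 3 = 0 + 3 = 3$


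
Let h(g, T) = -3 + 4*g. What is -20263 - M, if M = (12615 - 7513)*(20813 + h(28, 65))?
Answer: -106764307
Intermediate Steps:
M = 106744044 (M = (12615 - 7513)*(20813 + (-3 + 4*28)) = 5102*(20813 + (-3 + 112)) = 5102*(20813 + 109) = 5102*20922 = 106744044)
-20263 - M = -20263 - 1*106744044 = -20263 - 106744044 = -106764307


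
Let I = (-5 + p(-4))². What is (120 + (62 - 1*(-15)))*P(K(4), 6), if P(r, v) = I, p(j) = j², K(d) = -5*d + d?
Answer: 23837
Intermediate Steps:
K(d) = -4*d
I = 121 (I = (-5 + (-4)²)² = (-5 + 16)² = 11² = 121)
P(r, v) = 121
(120 + (62 - 1*(-15)))*P(K(4), 6) = (120 + (62 - 1*(-15)))*121 = (120 + (62 + 15))*121 = (120 + 77)*121 = 197*121 = 23837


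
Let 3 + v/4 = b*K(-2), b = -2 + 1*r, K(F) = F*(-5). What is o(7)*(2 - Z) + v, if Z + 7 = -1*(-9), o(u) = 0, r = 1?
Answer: -52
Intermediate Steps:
K(F) = -5*F
Z = 2 (Z = -7 - 1*(-9) = -7 + 9 = 2)
b = -1 (b = -2 + 1*1 = -2 + 1 = -1)
v = -52 (v = -12 + 4*(-(-5)*(-2)) = -12 + 4*(-1*10) = -12 + 4*(-10) = -12 - 40 = -52)
o(7)*(2 - Z) + v = 0*(2 - 1*2) - 52 = 0*(2 - 2) - 52 = 0*0 - 52 = 0 - 52 = -52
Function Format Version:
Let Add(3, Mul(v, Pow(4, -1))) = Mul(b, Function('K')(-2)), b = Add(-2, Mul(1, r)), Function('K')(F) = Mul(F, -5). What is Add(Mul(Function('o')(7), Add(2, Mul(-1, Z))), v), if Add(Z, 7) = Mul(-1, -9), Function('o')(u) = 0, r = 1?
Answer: -52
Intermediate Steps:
Function('K')(F) = Mul(-5, F)
Z = 2 (Z = Add(-7, Mul(-1, -9)) = Add(-7, 9) = 2)
b = -1 (b = Add(-2, Mul(1, 1)) = Add(-2, 1) = -1)
v = -52 (v = Add(-12, Mul(4, Mul(-1, Mul(-5, -2)))) = Add(-12, Mul(4, Mul(-1, 10))) = Add(-12, Mul(4, -10)) = Add(-12, -40) = -52)
Add(Mul(Function('o')(7), Add(2, Mul(-1, Z))), v) = Add(Mul(0, Add(2, Mul(-1, 2))), -52) = Add(Mul(0, Add(2, -2)), -52) = Add(Mul(0, 0), -52) = Add(0, -52) = -52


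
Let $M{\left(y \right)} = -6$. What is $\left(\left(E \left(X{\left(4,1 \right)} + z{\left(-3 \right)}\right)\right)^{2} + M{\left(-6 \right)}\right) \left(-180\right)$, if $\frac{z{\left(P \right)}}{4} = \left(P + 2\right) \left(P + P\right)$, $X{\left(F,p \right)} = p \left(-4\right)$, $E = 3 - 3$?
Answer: $1080$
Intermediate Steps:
$E = 0$ ($E = 3 - 3 = 0$)
$X{\left(F,p \right)} = - 4 p$
$z{\left(P \right)} = 8 P \left(2 + P\right)$ ($z{\left(P \right)} = 4 \left(P + 2\right) \left(P + P\right) = 4 \left(2 + P\right) 2 P = 4 \cdot 2 P \left(2 + P\right) = 8 P \left(2 + P\right)$)
$\left(\left(E \left(X{\left(4,1 \right)} + z{\left(-3 \right)}\right)\right)^{2} + M{\left(-6 \right)}\right) \left(-180\right) = \left(\left(0 \left(\left(-4\right) 1 + 8 \left(-3\right) \left(2 - 3\right)\right)\right)^{2} - 6\right) \left(-180\right) = \left(\left(0 \left(-4 + 8 \left(-3\right) \left(-1\right)\right)\right)^{2} - 6\right) \left(-180\right) = \left(\left(0 \left(-4 + 24\right)\right)^{2} - 6\right) \left(-180\right) = \left(\left(0 \cdot 20\right)^{2} - 6\right) \left(-180\right) = \left(0^{2} - 6\right) \left(-180\right) = \left(0 - 6\right) \left(-180\right) = \left(-6\right) \left(-180\right) = 1080$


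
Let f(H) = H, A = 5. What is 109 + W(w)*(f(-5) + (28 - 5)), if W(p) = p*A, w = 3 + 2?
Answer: 559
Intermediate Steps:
w = 5
W(p) = 5*p (W(p) = p*5 = 5*p)
109 + W(w)*(f(-5) + (28 - 5)) = 109 + (5*5)*(-5 + (28 - 5)) = 109 + 25*(-5 + 23) = 109 + 25*18 = 109 + 450 = 559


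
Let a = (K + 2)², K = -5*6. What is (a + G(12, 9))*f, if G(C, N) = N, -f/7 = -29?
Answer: 160979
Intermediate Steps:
f = 203 (f = -7*(-29) = 203)
K = -30
a = 784 (a = (-30 + 2)² = (-28)² = 784)
(a + G(12, 9))*f = (784 + 9)*203 = 793*203 = 160979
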